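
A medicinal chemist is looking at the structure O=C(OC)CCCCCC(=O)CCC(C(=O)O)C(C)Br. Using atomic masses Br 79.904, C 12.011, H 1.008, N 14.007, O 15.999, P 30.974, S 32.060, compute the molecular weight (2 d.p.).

351.24 g/mol

First, the molecular formula is C14H23BrO5 (counting implicit H from valence).
  Br: 1 × 79.904 = 79.904
  C: 14 × 12.011 = 168.154
  H: 23 × 1.008 = 23.184
  O: 5 × 15.999 = 79.995
Sum: 1×79.904 + 14×12.011 + 23×1.008 + 5×15.999 = 351.237 → 351.24 g/mol.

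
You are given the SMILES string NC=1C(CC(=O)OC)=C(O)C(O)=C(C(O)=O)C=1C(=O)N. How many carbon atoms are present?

Count every carbon token in the SMILES (each C, including those in ring-closure positions and inside branches).
Carbon count: 11.

11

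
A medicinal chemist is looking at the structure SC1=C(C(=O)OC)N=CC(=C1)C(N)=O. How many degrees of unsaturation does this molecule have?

6

Molecular formula: C8H8N2O3S.
DoU = (2C + 2 + N − H − X) / 2, where X is the halogen count and O/S are ignored.
    = (2·8 + 2 + 2 − 8 − 0) / 2 = 12 / 2 = 6.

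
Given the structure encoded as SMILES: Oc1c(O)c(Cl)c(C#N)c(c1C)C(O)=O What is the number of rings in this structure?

1

In SMILES, each pair of matching ring-closure digits denotes one ring-closing bond; the number of such bonds equals the number of independent rings.
Ring-closure bonds here: 1.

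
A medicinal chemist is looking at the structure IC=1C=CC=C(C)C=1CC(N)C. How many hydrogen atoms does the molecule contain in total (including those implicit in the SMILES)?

14

Walk through each heavy atom and fill implicit hydrogens from standard valence (C 4, N 3, O 2, S 2, halogen 1):
  atom 1: I (halogen, monovalent) → 0 H
  atom 2: C, bond orders sum to 4 (valence 4) → 0 H
  atom 3: C, bond orders sum to 3 (valence 4) → 1 H
  atom 4: C, bond orders sum to 3 (valence 4) → 1 H
  atom 5: C, bond orders sum to 3 (valence 4) → 1 H
  atom 6: C, bond orders sum to 4 (valence 4) → 0 H
  atom 7: C, bond orders sum to 1 (valence 4) → 3 H
  atom 8: C, bond orders sum to 4 (valence 4) → 0 H
  atom 9: C, bond orders sum to 2 (valence 4) → 2 H
  atom 10: C, bond orders sum to 3 (valence 4) → 1 H
  atom 11: N, bond orders sum to 1 (valence 3) → 2 H
  atom 12: C, bond orders sum to 1 (valence 4) → 3 H
Total hydrogens: 14.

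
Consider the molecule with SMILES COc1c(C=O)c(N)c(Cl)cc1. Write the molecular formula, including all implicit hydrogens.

Walk through each heavy atom and fill implicit hydrogens from standard valence (C 4, N 3, O 2, S 2, halogen 1); for lowercase aromatic atoms, an aromatic c carries 1 H when it has two neighbours and 0 H with three, and aromatic n carries 0 H:
  atom 1: C, bond orders sum to 1 (valence 4) → 3 H
  atom 2: O, bond orders sum to 2 (valence 2) → 0 H
  atom 3: aromatic c, 3 neighbours → 0 H
  atom 4: aromatic c, 3 neighbours → 0 H
  atom 5: C, bond orders sum to 3 (valence 4) → 1 H
  atom 6: O, bond orders sum to 2 (valence 2) → 0 H
  atom 7: aromatic c, 3 neighbours → 0 H
  atom 8: N, bond orders sum to 1 (valence 3) → 2 H
  atom 9: aromatic c, 3 neighbours → 0 H
  atom 10: Cl (halogen, monovalent) → 0 H
  atom 11: aromatic c, 2 neighbours → 1 H
  atom 12: aromatic c, 2 neighbours → 1 H
Totals → C:8, H:8, Cl:1, N:1, O:2.

C8H8ClNO2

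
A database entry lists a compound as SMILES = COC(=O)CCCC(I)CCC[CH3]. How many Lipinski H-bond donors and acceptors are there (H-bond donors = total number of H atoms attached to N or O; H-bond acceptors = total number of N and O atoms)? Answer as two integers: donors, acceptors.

0, 2

Donors: find every N or O and count the H atoms it carries.
  atom 2 (O): bond orders sum to 2 → 0 H
  atom 4 (O): bond orders sum to 2 → 0 H
Lipinski HBD = 0.
Acceptors: N atoms = 0, O atoms = 2 → HBA = 2.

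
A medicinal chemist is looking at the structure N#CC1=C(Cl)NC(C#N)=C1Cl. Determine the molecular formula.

Walk through each heavy atom and fill implicit hydrogens from standard valence (C 4, N 3, O 2, S 2, halogen 1):
  atom 1: N, bond orders sum to 3 (valence 3) → 0 H
  atom 2: C, bond orders sum to 4 (valence 4) → 0 H
  atom 3: C, bond orders sum to 4 (valence 4) → 0 H
  atom 4: C, bond orders sum to 4 (valence 4) → 0 H
  atom 5: Cl (halogen, monovalent) → 0 H
  atom 6: N, bond orders sum to 2 (valence 3) → 1 H
  atom 7: C, bond orders sum to 4 (valence 4) → 0 H
  atom 8: C, bond orders sum to 4 (valence 4) → 0 H
  atom 9: N, bond orders sum to 3 (valence 3) → 0 H
  atom 10: C, bond orders sum to 4 (valence 4) → 0 H
  atom 11: Cl (halogen, monovalent) → 0 H
Totals → C:6, H:1, Cl:2, N:3.
In Hill order: C6HCl2N3.

C6HCl2N3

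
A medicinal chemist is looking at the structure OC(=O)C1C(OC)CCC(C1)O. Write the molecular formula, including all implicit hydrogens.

C8H14O4

Walk through each heavy atom and fill implicit hydrogens from standard valence (C 4, N 3, O 2, S 2, halogen 1):
  atom 1: O, bond orders sum to 1 (valence 2) → 1 H
  atom 2: C, bond orders sum to 4 (valence 4) → 0 H
  atom 3: O, bond orders sum to 2 (valence 2) → 0 H
  atom 4: C, bond orders sum to 3 (valence 4) → 1 H
  atom 5: C, bond orders sum to 3 (valence 4) → 1 H
  atom 6: O, bond orders sum to 2 (valence 2) → 0 H
  atom 7: C, bond orders sum to 1 (valence 4) → 3 H
  atom 8: C, bond orders sum to 2 (valence 4) → 2 H
  atom 9: C, bond orders sum to 2 (valence 4) → 2 H
  atom 10: C, bond orders sum to 3 (valence 4) → 1 H
  atom 11: C, bond orders sum to 2 (valence 4) → 2 H
  atom 12: O, bond orders sum to 1 (valence 2) → 1 H
Totals → C:8, H:14, O:4.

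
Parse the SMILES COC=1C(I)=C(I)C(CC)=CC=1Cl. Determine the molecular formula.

Walk through each heavy atom and fill implicit hydrogens from standard valence (C 4, N 3, O 2, S 2, halogen 1):
  atom 1: C, bond orders sum to 1 (valence 4) → 3 H
  atom 2: O, bond orders sum to 2 (valence 2) → 0 H
  atom 3: C, bond orders sum to 4 (valence 4) → 0 H
  atom 4: C, bond orders sum to 4 (valence 4) → 0 H
  atom 5: I (halogen, monovalent) → 0 H
  atom 6: C, bond orders sum to 4 (valence 4) → 0 H
  atom 7: I (halogen, monovalent) → 0 H
  atom 8: C, bond orders sum to 4 (valence 4) → 0 H
  atom 9: C, bond orders sum to 2 (valence 4) → 2 H
  atom 10: C, bond orders sum to 1 (valence 4) → 3 H
  atom 11: C, bond orders sum to 3 (valence 4) → 1 H
  atom 12: C, bond orders sum to 4 (valence 4) → 0 H
  atom 13: Cl (halogen, monovalent) → 0 H
Totals → C:9, H:9, Cl:1, I:2, O:1.

C9H9ClI2O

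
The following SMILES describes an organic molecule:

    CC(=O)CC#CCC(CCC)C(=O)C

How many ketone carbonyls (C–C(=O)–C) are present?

The ketone motif appears at heavy-atom positions 2, 12 in the SMILES.
Other groups present: 1 alkyne.
Ketone count: 2.

2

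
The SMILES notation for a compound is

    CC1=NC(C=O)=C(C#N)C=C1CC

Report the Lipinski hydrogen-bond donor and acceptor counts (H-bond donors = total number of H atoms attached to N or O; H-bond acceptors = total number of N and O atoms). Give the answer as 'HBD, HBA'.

Donors: find every N or O and count the H atoms it carries.
  atom 3 (N): bond orders sum to 3 → 0 H
  atom 6 (O): bond orders sum to 2 → 0 H
  atom 9 (N): bond orders sum to 3 → 0 H
Lipinski HBD = 0.
Acceptors: N atoms = 2, O atoms = 1 → HBA = 3.

0, 3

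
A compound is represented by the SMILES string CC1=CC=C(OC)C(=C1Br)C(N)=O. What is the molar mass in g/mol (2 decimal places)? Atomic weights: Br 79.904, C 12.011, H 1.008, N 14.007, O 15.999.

244.09 g/mol

First, the molecular formula is C9H10BrNO2 (counting implicit H from valence).
  Br: 1 × 79.904 = 79.904
  C: 9 × 12.011 = 108.099
  H: 10 × 1.008 = 10.080
  N: 1 × 14.007 = 14.007
  O: 2 × 15.999 = 31.998
Sum: 1×79.904 + 9×12.011 + 10×1.008 + 1×14.007 + 2×15.999 = 244.088 → 244.09 g/mol.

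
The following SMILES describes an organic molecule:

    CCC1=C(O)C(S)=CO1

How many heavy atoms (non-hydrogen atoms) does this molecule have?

Every atom symbol written in the SMILES (organic subset) is one heavy atom; implicit H are not written.
Heavy atoms by element → C:6, O:2, S:1.
Total: 9.

9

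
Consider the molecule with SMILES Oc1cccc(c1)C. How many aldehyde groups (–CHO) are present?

0

Scan the SMILES for the aldehyde motif — none present.
Groups that are present: 1 hydroxyl.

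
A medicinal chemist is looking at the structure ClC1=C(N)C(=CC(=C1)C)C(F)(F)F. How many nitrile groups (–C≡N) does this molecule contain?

Scan the SMILES for the nitrile motif — none present.
Groups that are present: 1 primary amine.

0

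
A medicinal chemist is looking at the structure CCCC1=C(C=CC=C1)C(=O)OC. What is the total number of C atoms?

11

Count every carbon token in the SMILES (each C, including those in ring-closure positions and inside branches).
Carbon count: 11.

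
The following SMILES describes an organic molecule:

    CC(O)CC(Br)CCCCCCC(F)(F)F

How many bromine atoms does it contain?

Scan the SMILES for Br atoms (remember two-letter symbols like Cl and Br are single atoms).
Bromine count: 1.

1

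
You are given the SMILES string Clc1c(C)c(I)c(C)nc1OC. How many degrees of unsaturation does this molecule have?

Molecular formula: C8H9ClINO.
DoU = (2C + 2 + N − H − X) / 2, where X is the halogen count and O/S are ignored.
    = (2·8 + 2 + 1 − 9 − 2) / 2 = 8 / 2 = 4.

4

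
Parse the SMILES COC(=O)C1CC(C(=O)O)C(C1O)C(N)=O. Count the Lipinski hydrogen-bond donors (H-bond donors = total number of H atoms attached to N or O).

Donors: find every N or O and count the H atoms it carries.
  atom 2 (O): bond orders sum to 2 → 0 H
  atom 4 (O): bond orders sum to 2 → 0 H
  atom 9 (O): bond orders sum to 2 → 0 H
  atom 10 (O): bond orders sum to 1 → 1 H
  atom 13 (O): bond orders sum to 1 → 1 H
  atom 15 (N): bond orders sum to 1 → 2 H
  atom 16 (O): bond orders sum to 2 → 0 H
Lipinski HBD = 4.

4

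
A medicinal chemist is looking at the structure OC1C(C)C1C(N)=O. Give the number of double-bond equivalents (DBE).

2

Degree of unsaturation = (number of rings) + (number of π bonds).
Ring closures in the SMILES: 1.
π bonds: 1 double bond (each 1 DoU) → 1 DoU from unsaturation.
Total DoU = 1 + 1 = 2.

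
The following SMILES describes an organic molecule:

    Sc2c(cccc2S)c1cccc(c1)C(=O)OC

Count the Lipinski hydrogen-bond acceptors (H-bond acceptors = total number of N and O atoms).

2

N atoms: 0; O atoms: 2.
Lipinski HBA = 0 + 2 = 2.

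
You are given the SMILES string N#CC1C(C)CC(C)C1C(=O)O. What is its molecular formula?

C9H13NO2

Walk through each heavy atom and fill implicit hydrogens from standard valence (C 4, N 3, O 2, S 2, halogen 1):
  atom 1: N, bond orders sum to 3 (valence 3) → 0 H
  atom 2: C, bond orders sum to 4 (valence 4) → 0 H
  atom 3: C, bond orders sum to 3 (valence 4) → 1 H
  atom 4: C, bond orders sum to 3 (valence 4) → 1 H
  atom 5: C, bond orders sum to 1 (valence 4) → 3 H
  atom 6: C, bond orders sum to 2 (valence 4) → 2 H
  atom 7: C, bond orders sum to 3 (valence 4) → 1 H
  atom 8: C, bond orders sum to 1 (valence 4) → 3 H
  atom 9: C, bond orders sum to 3 (valence 4) → 1 H
  atom 10: C, bond orders sum to 4 (valence 4) → 0 H
  atom 11: O, bond orders sum to 2 (valence 2) → 0 H
  atom 12: O, bond orders sum to 1 (valence 2) → 1 H
Totals → C:9, H:13, N:1, O:2.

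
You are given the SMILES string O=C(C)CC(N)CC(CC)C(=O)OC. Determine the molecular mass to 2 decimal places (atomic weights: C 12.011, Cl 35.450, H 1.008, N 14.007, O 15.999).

First, the molecular formula is C10H19NO3 (counting implicit H from valence).
  C: 10 × 12.011 = 120.110
  H: 19 × 1.008 = 19.152
  N: 1 × 14.007 = 14.007
  O: 3 × 15.999 = 47.997
Sum: 10×12.011 + 19×1.008 + 1×14.007 + 3×15.999 = 201.266 → 201.27 g/mol.

201.27 g/mol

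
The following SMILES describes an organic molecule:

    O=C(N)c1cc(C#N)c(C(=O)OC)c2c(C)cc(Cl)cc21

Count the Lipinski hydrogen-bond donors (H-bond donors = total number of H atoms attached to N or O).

Donors: find every N or O and count the H atoms it carries.
  atom 1 (O): bond orders sum to 2 → 0 H
  atom 3 (N): bond orders sum to 1 → 2 H
  atom 8 (N): bond orders sum to 3 → 0 H
  atom 11 (O): bond orders sum to 2 → 0 H
  atom 12 (O): bond orders sum to 2 → 0 H
Lipinski HBD = 2.

2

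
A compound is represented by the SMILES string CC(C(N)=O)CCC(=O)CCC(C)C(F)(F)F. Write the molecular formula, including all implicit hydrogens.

C11H18F3NO2

Walk through each heavy atom and fill implicit hydrogens from standard valence (C 4, N 3, O 2, S 2, halogen 1):
  atom 1: C, bond orders sum to 1 (valence 4) → 3 H
  atom 2: C, bond orders sum to 3 (valence 4) → 1 H
  atom 3: C, bond orders sum to 4 (valence 4) → 0 H
  atom 4: N, bond orders sum to 1 (valence 3) → 2 H
  atom 5: O, bond orders sum to 2 (valence 2) → 0 H
  atom 6: C, bond orders sum to 2 (valence 4) → 2 H
  atom 7: C, bond orders sum to 2 (valence 4) → 2 H
  atom 8: C, bond orders sum to 4 (valence 4) → 0 H
  atom 9: O, bond orders sum to 2 (valence 2) → 0 H
  atom 10: C, bond orders sum to 2 (valence 4) → 2 H
  atom 11: C, bond orders sum to 2 (valence 4) → 2 H
  atom 12: C, bond orders sum to 3 (valence 4) → 1 H
  atom 13: C, bond orders sum to 1 (valence 4) → 3 H
  atom 14: C, bond orders sum to 4 (valence 4) → 0 H
  atom 15: F (halogen, monovalent) → 0 H
  atom 16: F (halogen, monovalent) → 0 H
  atom 17: F (halogen, monovalent) → 0 H
Totals → C:11, H:18, F:3, N:1, O:2.
In Hill order: C11H18F3NO2.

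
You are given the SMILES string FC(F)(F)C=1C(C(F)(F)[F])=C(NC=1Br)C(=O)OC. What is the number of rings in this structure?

In SMILES, each pair of matching ring-closure digits denotes one ring-closing bond; the number of such bonds equals the number of independent rings.
Ring-closure bonds here: 1.

1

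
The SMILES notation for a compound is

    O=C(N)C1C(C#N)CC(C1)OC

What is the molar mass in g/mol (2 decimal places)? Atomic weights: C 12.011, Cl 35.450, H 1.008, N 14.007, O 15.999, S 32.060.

First, the molecular formula is C8H12N2O2 (counting implicit H from valence).
  C: 8 × 12.011 = 96.088
  H: 12 × 1.008 = 12.096
  N: 2 × 14.007 = 28.014
  O: 2 × 15.999 = 31.998
Sum: 8×12.011 + 12×1.008 + 2×14.007 + 2×15.999 = 168.196 → 168.20 g/mol.

168.20 g/mol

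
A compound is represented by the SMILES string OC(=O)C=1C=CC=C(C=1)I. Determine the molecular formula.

C7H5IO2

Walk through each heavy atom and fill implicit hydrogens from standard valence (C 4, N 3, O 2, S 2, halogen 1):
  atom 1: O, bond orders sum to 1 (valence 2) → 1 H
  atom 2: C, bond orders sum to 4 (valence 4) → 0 H
  atom 3: O, bond orders sum to 2 (valence 2) → 0 H
  atom 4: C, bond orders sum to 4 (valence 4) → 0 H
  atom 5: C, bond orders sum to 3 (valence 4) → 1 H
  atom 6: C, bond orders sum to 3 (valence 4) → 1 H
  atom 7: C, bond orders sum to 3 (valence 4) → 1 H
  atom 8: C, bond orders sum to 4 (valence 4) → 0 H
  atom 9: C, bond orders sum to 3 (valence 4) → 1 H
  atom 10: I (halogen, monovalent) → 0 H
Totals → C:7, H:5, I:1, O:2.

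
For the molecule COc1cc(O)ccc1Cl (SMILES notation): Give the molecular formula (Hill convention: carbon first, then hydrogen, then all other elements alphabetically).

Walk through each heavy atom and fill implicit hydrogens from standard valence (C 4, N 3, O 2, S 2, halogen 1); for lowercase aromatic atoms, an aromatic c carries 1 H when it has two neighbours and 0 H with three, and aromatic n carries 0 H:
  atom 1: C, bond orders sum to 1 (valence 4) → 3 H
  atom 2: O, bond orders sum to 2 (valence 2) → 0 H
  atom 3: aromatic c, 3 neighbours → 0 H
  atom 4: aromatic c, 2 neighbours → 1 H
  atom 5: aromatic c, 3 neighbours → 0 H
  atom 6: O, bond orders sum to 1 (valence 2) → 1 H
  atom 7: aromatic c, 2 neighbours → 1 H
  atom 8: aromatic c, 2 neighbours → 1 H
  atom 9: aromatic c, 3 neighbours → 0 H
  atom 10: Cl (halogen, monovalent) → 0 H
Totals → C:7, H:7, Cl:1, O:2.
In Hill order: C7H7ClO2.

C7H7ClO2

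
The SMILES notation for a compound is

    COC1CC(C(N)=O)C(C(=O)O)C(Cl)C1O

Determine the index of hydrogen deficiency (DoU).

Molecular formula: C9H14ClNO5.
DoU = (2C + 2 + N − H − X) / 2, where X is the halogen count and O/S are ignored.
    = (2·9 + 2 + 1 − 14 − 1) / 2 = 6 / 2 = 3.

3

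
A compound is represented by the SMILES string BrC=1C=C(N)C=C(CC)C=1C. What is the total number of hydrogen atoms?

12

Walk through each heavy atom and fill implicit hydrogens from standard valence (C 4, N 3, O 2, S 2, halogen 1):
  atom 1: Br (halogen, monovalent) → 0 H
  atom 2: C, bond orders sum to 4 (valence 4) → 0 H
  atom 3: C, bond orders sum to 3 (valence 4) → 1 H
  atom 4: C, bond orders sum to 4 (valence 4) → 0 H
  atom 5: N, bond orders sum to 1 (valence 3) → 2 H
  atom 6: C, bond orders sum to 3 (valence 4) → 1 H
  atom 7: C, bond orders sum to 4 (valence 4) → 0 H
  atom 8: C, bond orders sum to 2 (valence 4) → 2 H
  atom 9: C, bond orders sum to 1 (valence 4) → 3 H
  atom 10: C, bond orders sum to 4 (valence 4) → 0 H
  atom 11: C, bond orders sum to 1 (valence 4) → 3 H
Total hydrogens: 12.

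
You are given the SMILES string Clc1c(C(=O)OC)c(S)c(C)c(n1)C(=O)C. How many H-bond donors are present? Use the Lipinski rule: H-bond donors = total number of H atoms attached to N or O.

Donors: find every N or O and count the H atoms it carries.
  atom 5 (O): bond orders sum to 2 → 0 H
  atom 6 (O): bond orders sum to 2 → 0 H
  atom 13 (N): bond orders sum to 3 → 0 H
  atom 15 (O): bond orders sum to 2 → 0 H
Lipinski HBD = 0.

0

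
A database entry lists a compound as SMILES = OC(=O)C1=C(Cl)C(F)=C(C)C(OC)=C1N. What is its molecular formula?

Walk through each heavy atom and fill implicit hydrogens from standard valence (C 4, N 3, O 2, S 2, halogen 1):
  atom 1: O, bond orders sum to 1 (valence 2) → 1 H
  atom 2: C, bond orders sum to 4 (valence 4) → 0 H
  atom 3: O, bond orders sum to 2 (valence 2) → 0 H
  atom 4: C, bond orders sum to 4 (valence 4) → 0 H
  atom 5: C, bond orders sum to 4 (valence 4) → 0 H
  atom 6: Cl (halogen, monovalent) → 0 H
  atom 7: C, bond orders sum to 4 (valence 4) → 0 H
  atom 8: F (halogen, monovalent) → 0 H
  atom 9: C, bond orders sum to 4 (valence 4) → 0 H
  atom 10: C, bond orders sum to 1 (valence 4) → 3 H
  atom 11: C, bond orders sum to 4 (valence 4) → 0 H
  atom 12: O, bond orders sum to 2 (valence 2) → 0 H
  atom 13: C, bond orders sum to 1 (valence 4) → 3 H
  atom 14: C, bond orders sum to 4 (valence 4) → 0 H
  atom 15: N, bond orders sum to 1 (valence 3) → 2 H
Totals → C:9, H:9, Cl:1, F:1, N:1, O:3.
In Hill order: C9H9ClFNO3.

C9H9ClFNO3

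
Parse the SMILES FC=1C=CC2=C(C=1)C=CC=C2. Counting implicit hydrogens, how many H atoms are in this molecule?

7

Walk through each heavy atom and fill implicit hydrogens from standard valence (C 4, N 3, O 2, S 2, halogen 1):
  atom 1: F (halogen, monovalent) → 0 H
  atom 2: C, bond orders sum to 4 (valence 4) → 0 H
  atom 3: C, bond orders sum to 3 (valence 4) → 1 H
  atom 4: C, bond orders sum to 3 (valence 4) → 1 H
  atom 5: C, bond orders sum to 4 (valence 4) → 0 H
  atom 6: C, bond orders sum to 4 (valence 4) → 0 H
  atom 7: C, bond orders sum to 3 (valence 4) → 1 H
  atom 8: C, bond orders sum to 3 (valence 4) → 1 H
  atom 9: C, bond orders sum to 3 (valence 4) → 1 H
  atom 10: C, bond orders sum to 3 (valence 4) → 1 H
  atom 11: C, bond orders sum to 3 (valence 4) → 1 H
Total hydrogens: 7.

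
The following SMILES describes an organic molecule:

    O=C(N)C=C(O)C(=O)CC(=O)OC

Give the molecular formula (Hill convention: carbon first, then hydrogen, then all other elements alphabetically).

C7H9NO5

Walk through each heavy atom and fill implicit hydrogens from standard valence (C 4, N 3, O 2, S 2, halogen 1):
  atom 1: O, bond orders sum to 2 (valence 2) → 0 H
  atom 2: C, bond orders sum to 4 (valence 4) → 0 H
  atom 3: N, bond orders sum to 1 (valence 3) → 2 H
  atom 4: C, bond orders sum to 3 (valence 4) → 1 H
  atom 5: C, bond orders sum to 4 (valence 4) → 0 H
  atom 6: O, bond orders sum to 1 (valence 2) → 1 H
  atom 7: C, bond orders sum to 4 (valence 4) → 0 H
  atom 8: O, bond orders sum to 2 (valence 2) → 0 H
  atom 9: C, bond orders sum to 2 (valence 4) → 2 H
  atom 10: C, bond orders sum to 4 (valence 4) → 0 H
  atom 11: O, bond orders sum to 2 (valence 2) → 0 H
  atom 12: O, bond orders sum to 2 (valence 2) → 0 H
  atom 13: C, bond orders sum to 1 (valence 4) → 3 H
Totals → C:7, H:9, N:1, O:5.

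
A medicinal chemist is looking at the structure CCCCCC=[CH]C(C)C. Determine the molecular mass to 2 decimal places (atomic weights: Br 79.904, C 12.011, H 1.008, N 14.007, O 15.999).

First, the molecular formula is C10H20 (counting implicit H from valence).
  C: 10 × 12.011 = 120.110
  H: 20 × 1.008 = 20.160
Sum: 10×12.011 + 20×1.008 = 140.270 → 140.27 g/mol.

140.27 g/mol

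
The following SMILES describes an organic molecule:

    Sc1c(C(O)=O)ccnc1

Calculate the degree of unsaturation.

5

Molecular formula: C6H5NO2S.
DoU = (2C + 2 + N − H − X) / 2, where X is the halogen count and O/S are ignored.
    = (2·6 + 2 + 1 − 5 − 0) / 2 = 10 / 2 = 5.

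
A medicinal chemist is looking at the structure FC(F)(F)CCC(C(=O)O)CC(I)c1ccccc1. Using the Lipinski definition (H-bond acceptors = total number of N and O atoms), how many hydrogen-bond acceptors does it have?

2

N atoms: 0; O atoms: 2.
Lipinski HBA = 0 + 2 = 2.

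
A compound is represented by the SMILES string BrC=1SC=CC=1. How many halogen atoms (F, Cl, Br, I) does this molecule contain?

Halogen atoms appear at heavy-atom position 1 (1×Br).
Halogen count: 1.

1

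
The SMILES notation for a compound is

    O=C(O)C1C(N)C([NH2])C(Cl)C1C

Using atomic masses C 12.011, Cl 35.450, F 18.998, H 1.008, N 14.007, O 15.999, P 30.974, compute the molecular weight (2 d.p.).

192.64 g/mol

First, the molecular formula is C7H13ClN2O2 (counting implicit H from valence).
  C: 7 × 12.011 = 84.077
  Cl: 1 × 35.450 = 35.450
  H: 13 × 1.008 = 13.104
  N: 2 × 14.007 = 28.014
  O: 2 × 15.999 = 31.998
Sum: 7×12.011 + 1×35.450 + 13×1.008 + 2×14.007 + 2×15.999 = 192.643 → 192.64 g/mol.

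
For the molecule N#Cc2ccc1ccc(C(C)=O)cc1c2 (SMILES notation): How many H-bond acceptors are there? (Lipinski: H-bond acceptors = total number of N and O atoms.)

2

N atoms: 1; O atoms: 1.
Lipinski HBA = 1 + 1 = 2.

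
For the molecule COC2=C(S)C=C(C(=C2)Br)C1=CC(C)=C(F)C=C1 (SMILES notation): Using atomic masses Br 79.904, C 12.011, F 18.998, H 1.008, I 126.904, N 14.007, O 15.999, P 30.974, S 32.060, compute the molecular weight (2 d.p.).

First, the molecular formula is C14H12BrFOS (counting implicit H from valence).
  Br: 1 × 79.904 = 79.904
  C: 14 × 12.011 = 168.154
  F: 1 × 18.998 = 18.998
  H: 12 × 1.008 = 12.096
  O: 1 × 15.999 = 15.999
  S: 1 × 32.060 = 32.060
Sum: 1×79.904 + 14×12.011 + 1×18.998 + 12×1.008 + 1×15.999 + 1×32.060 = 327.211 → 327.21 g/mol.

327.21 g/mol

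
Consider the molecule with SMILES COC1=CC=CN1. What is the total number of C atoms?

Count every carbon token in the SMILES (each C, including those in ring-closure positions and inside branches).
Carbon count: 5.

5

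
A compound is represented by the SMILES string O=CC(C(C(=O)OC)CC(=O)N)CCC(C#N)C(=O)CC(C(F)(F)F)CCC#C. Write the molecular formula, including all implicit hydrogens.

Walk through each heavy atom and fill implicit hydrogens from standard valence (C 4, N 3, O 2, S 2, halogen 1):
  atom 1: O, bond orders sum to 2 (valence 2) → 0 H
  atom 2: C, bond orders sum to 3 (valence 4) → 1 H
  atom 3: C, bond orders sum to 3 (valence 4) → 1 H
  atom 4: C, bond orders sum to 3 (valence 4) → 1 H
  atom 5: C, bond orders sum to 4 (valence 4) → 0 H
  atom 6: O, bond orders sum to 2 (valence 2) → 0 H
  atom 7: O, bond orders sum to 2 (valence 2) → 0 H
  atom 8: C, bond orders sum to 1 (valence 4) → 3 H
  atom 9: C, bond orders sum to 2 (valence 4) → 2 H
  atom 10: C, bond orders sum to 4 (valence 4) → 0 H
  atom 11: O, bond orders sum to 2 (valence 2) → 0 H
  atom 12: N, bond orders sum to 1 (valence 3) → 2 H
  atom 13: C, bond orders sum to 2 (valence 4) → 2 H
  atom 14: C, bond orders sum to 2 (valence 4) → 2 H
  atom 15: C, bond orders sum to 3 (valence 4) → 1 H
  atom 16: C, bond orders sum to 4 (valence 4) → 0 H
  atom 17: N, bond orders sum to 3 (valence 3) → 0 H
  atom 18: C, bond orders sum to 4 (valence 4) → 0 H
  atom 19: O, bond orders sum to 2 (valence 2) → 0 H
  atom 20: C, bond orders sum to 2 (valence 4) → 2 H
  atom 21: C, bond orders sum to 3 (valence 4) → 1 H
  atom 22: C, bond orders sum to 4 (valence 4) → 0 H
  atom 23: F (halogen, monovalent) → 0 H
  atom 24: F (halogen, monovalent) → 0 H
  atom 25: F (halogen, monovalent) → 0 H
  atom 26: C, bond orders sum to 2 (valence 4) → 2 H
  atom 27: C, bond orders sum to 2 (valence 4) → 2 H
  atom 28: C, bond orders sum to 4 (valence 4) → 0 H
  atom 29: C, bond orders sum to 3 (valence 4) → 1 H
Totals → C:19, H:23, F:3, N:2, O:5.

C19H23F3N2O5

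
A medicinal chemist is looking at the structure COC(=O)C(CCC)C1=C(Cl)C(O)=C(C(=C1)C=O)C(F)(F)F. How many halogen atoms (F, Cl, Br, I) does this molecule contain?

4

Halogen atoms appear at heavy-atom positions 11, 20, 21, 22 (1×Cl, 3×F).
Other groups present: 1 aldehyde, 1 ester, 1 hydroxyl.
Halogen count: 4.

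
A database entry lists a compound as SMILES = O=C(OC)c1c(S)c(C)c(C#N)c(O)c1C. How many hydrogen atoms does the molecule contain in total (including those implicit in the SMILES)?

11

Walk through each heavy atom and fill implicit hydrogens from standard valence (C 4, N 3, O 2, S 2, halogen 1); for lowercase aromatic atoms, an aromatic c carries 1 H when it has two neighbours and 0 H with three, and aromatic n carries 0 H:
  atom 1: O, bond orders sum to 2 (valence 2) → 0 H
  atom 2: C, bond orders sum to 4 (valence 4) → 0 H
  atom 3: O, bond orders sum to 2 (valence 2) → 0 H
  atom 4: C, bond orders sum to 1 (valence 4) → 3 H
  atom 5: aromatic c, 3 neighbours → 0 H
  atom 6: aromatic c, 3 neighbours → 0 H
  atom 7: S, bond orders sum to 1 (valence 2) → 1 H
  atom 8: aromatic c, 3 neighbours → 0 H
  atom 9: C, bond orders sum to 1 (valence 4) → 3 H
  atom 10: aromatic c, 3 neighbours → 0 H
  atom 11: C, bond orders sum to 4 (valence 4) → 0 H
  atom 12: N, bond orders sum to 3 (valence 3) → 0 H
  atom 13: aromatic c, 3 neighbours → 0 H
  atom 14: O, bond orders sum to 1 (valence 2) → 1 H
  atom 15: aromatic c, 3 neighbours → 0 H
  atom 16: C, bond orders sum to 1 (valence 4) → 3 H
Total hydrogens: 11.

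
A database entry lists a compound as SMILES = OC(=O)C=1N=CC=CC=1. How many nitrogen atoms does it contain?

1

Scan the SMILES for N atoms (remember two-letter symbols like Cl and Br are single atoms).
Nitrogen count: 1.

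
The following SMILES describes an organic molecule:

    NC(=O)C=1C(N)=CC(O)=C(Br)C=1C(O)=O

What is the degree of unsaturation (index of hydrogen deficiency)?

Degree of unsaturation = (number of rings) + (number of π bonds).
Ring closures in the SMILES: 1.
π bonds: 5 double bonds (each 1 DoU) → 5 DoU from unsaturation.
Total DoU = 1 + 5 = 6.

6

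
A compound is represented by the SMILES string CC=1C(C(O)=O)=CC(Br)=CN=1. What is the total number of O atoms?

2

Scan the SMILES for O atoms (remember two-letter symbols like Cl and Br are single atoms).
Oxygen count: 2.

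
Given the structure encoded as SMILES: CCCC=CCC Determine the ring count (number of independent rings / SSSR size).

In SMILES, each pair of matching ring-closure digits denotes one ring-closing bond; the number of such bonds equals the number of independent rings.
Ring-closure bonds here: 0.

0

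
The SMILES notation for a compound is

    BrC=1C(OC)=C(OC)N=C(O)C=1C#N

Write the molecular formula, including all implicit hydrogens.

C8H7BrN2O3

Walk through each heavy atom and fill implicit hydrogens from standard valence (C 4, N 3, O 2, S 2, halogen 1):
  atom 1: Br (halogen, monovalent) → 0 H
  atom 2: C, bond orders sum to 4 (valence 4) → 0 H
  atom 3: C, bond orders sum to 4 (valence 4) → 0 H
  atom 4: O, bond orders sum to 2 (valence 2) → 0 H
  atom 5: C, bond orders sum to 1 (valence 4) → 3 H
  atom 6: C, bond orders sum to 4 (valence 4) → 0 H
  atom 7: O, bond orders sum to 2 (valence 2) → 0 H
  atom 8: C, bond orders sum to 1 (valence 4) → 3 H
  atom 9: N, bond orders sum to 3 (valence 3) → 0 H
  atom 10: C, bond orders sum to 4 (valence 4) → 0 H
  atom 11: O, bond orders sum to 1 (valence 2) → 1 H
  atom 12: C, bond orders sum to 4 (valence 4) → 0 H
  atom 13: C, bond orders sum to 4 (valence 4) → 0 H
  atom 14: N, bond orders sum to 3 (valence 3) → 0 H
Totals → C:8, H:7, Br:1, N:2, O:3.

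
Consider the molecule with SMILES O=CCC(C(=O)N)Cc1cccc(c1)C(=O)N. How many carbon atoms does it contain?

12

Count every carbon token in the SMILES (each C, including those in ring-closure positions and inside branches).
Carbon count: 12.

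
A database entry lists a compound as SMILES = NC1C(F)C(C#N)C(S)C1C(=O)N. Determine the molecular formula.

C7H10FN3OS

Walk through each heavy atom and fill implicit hydrogens from standard valence (C 4, N 3, O 2, S 2, halogen 1):
  atom 1: N, bond orders sum to 1 (valence 3) → 2 H
  atom 2: C, bond orders sum to 3 (valence 4) → 1 H
  atom 3: C, bond orders sum to 3 (valence 4) → 1 H
  atom 4: F (halogen, monovalent) → 0 H
  atom 5: C, bond orders sum to 3 (valence 4) → 1 H
  atom 6: C, bond orders sum to 4 (valence 4) → 0 H
  atom 7: N, bond orders sum to 3 (valence 3) → 0 H
  atom 8: C, bond orders sum to 3 (valence 4) → 1 H
  atom 9: S, bond orders sum to 1 (valence 2) → 1 H
  atom 10: C, bond orders sum to 3 (valence 4) → 1 H
  atom 11: C, bond orders sum to 4 (valence 4) → 0 H
  atom 12: O, bond orders sum to 2 (valence 2) → 0 H
  atom 13: N, bond orders sum to 1 (valence 3) → 2 H
Totals → C:7, H:10, F:1, N:3, O:1, S:1.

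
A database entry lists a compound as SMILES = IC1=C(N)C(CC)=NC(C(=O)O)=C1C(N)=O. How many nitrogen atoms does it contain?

Scan the SMILES for N atoms (remember two-letter symbols like Cl and Br are single atoms).
Nitrogen count: 3.

3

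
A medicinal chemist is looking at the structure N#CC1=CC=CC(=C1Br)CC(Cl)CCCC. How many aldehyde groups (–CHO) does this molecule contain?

Scan the SMILES for the aldehyde motif — none present.
Groups that are present: 1 nitrile.

0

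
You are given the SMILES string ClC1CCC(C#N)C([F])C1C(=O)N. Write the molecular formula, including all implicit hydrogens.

Walk through each heavy atom and fill implicit hydrogens from standard valence (C 4, N 3, O 2, S 2, halogen 1):
  atom 1: Cl (halogen, monovalent) → 0 H
  atom 2: C, bond orders sum to 3 (valence 4) → 1 H
  atom 3: C, bond orders sum to 2 (valence 4) → 2 H
  atom 4: C, bond orders sum to 2 (valence 4) → 2 H
  atom 5: C, bond orders sum to 3 (valence 4) → 1 H
  atom 6: C, bond orders sum to 4 (valence 4) → 0 H
  atom 7: N, bond orders sum to 3 (valence 3) → 0 H
  atom 8: C, bond orders sum to 3 (valence 4) → 1 H
  atom 9: F with explicit H count 0
  atom 10: C, bond orders sum to 3 (valence 4) → 1 H
  atom 11: C, bond orders sum to 4 (valence 4) → 0 H
  atom 12: O, bond orders sum to 2 (valence 2) → 0 H
  atom 13: N, bond orders sum to 1 (valence 3) → 2 H
Totals → C:8, H:10, Cl:1, F:1, N:2, O:1.

C8H10ClFN2O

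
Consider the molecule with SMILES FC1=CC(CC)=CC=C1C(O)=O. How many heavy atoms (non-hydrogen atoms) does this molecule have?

Every atom symbol written in the SMILES (organic subset) is one heavy atom; implicit H are not written.
Heavy atoms by element → C:9, F:1, O:2.
Total: 12.

12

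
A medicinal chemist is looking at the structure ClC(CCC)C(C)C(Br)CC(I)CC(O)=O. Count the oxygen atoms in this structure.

Scan the SMILES for O atoms (remember two-letter symbols like Cl and Br are single atoms).
Oxygen count: 2.

2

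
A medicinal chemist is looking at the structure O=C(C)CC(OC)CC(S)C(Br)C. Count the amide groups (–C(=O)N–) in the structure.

Scan the SMILES for the amide motif — none present.
Groups that are present: 1 ether, 1 ketone, 1 thiol.

0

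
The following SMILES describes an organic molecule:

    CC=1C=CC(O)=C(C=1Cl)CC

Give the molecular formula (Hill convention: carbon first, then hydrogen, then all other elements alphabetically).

Walk through each heavy atom and fill implicit hydrogens from standard valence (C 4, N 3, O 2, S 2, halogen 1):
  atom 1: C, bond orders sum to 1 (valence 4) → 3 H
  atom 2: C, bond orders sum to 4 (valence 4) → 0 H
  atom 3: C, bond orders sum to 3 (valence 4) → 1 H
  atom 4: C, bond orders sum to 3 (valence 4) → 1 H
  atom 5: C, bond orders sum to 4 (valence 4) → 0 H
  atom 6: O, bond orders sum to 1 (valence 2) → 1 H
  atom 7: C, bond orders sum to 4 (valence 4) → 0 H
  atom 8: C, bond orders sum to 4 (valence 4) → 0 H
  atom 9: Cl (halogen, monovalent) → 0 H
  atom 10: C, bond orders sum to 2 (valence 4) → 2 H
  atom 11: C, bond orders sum to 1 (valence 4) → 3 H
Totals → C:9, H:11, Cl:1, O:1.

C9H11ClO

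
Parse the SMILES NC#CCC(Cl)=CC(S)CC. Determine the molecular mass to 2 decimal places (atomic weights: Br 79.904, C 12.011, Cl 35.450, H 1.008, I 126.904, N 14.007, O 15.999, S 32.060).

189.70 g/mol

First, the molecular formula is C8H12ClNS (counting implicit H from valence).
  C: 8 × 12.011 = 96.088
  Cl: 1 × 35.450 = 35.450
  H: 12 × 1.008 = 12.096
  N: 1 × 14.007 = 14.007
  S: 1 × 32.060 = 32.060
Sum: 8×12.011 + 1×35.450 + 12×1.008 + 1×14.007 + 1×32.060 = 189.701 → 189.70 g/mol.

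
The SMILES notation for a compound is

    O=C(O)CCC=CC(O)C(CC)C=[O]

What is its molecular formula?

Walk through each heavy atom and fill implicit hydrogens from standard valence (C 4, N 3, O 2, S 2, halogen 1):
  atom 1: O, bond orders sum to 2 (valence 2) → 0 H
  atom 2: C, bond orders sum to 4 (valence 4) → 0 H
  atom 3: O, bond orders sum to 1 (valence 2) → 1 H
  atom 4: C, bond orders sum to 2 (valence 4) → 2 H
  atom 5: C, bond orders sum to 2 (valence 4) → 2 H
  atom 6: C, bond orders sum to 3 (valence 4) → 1 H
  atom 7: C, bond orders sum to 3 (valence 4) → 1 H
  atom 8: C, bond orders sum to 3 (valence 4) → 1 H
  atom 9: O, bond orders sum to 1 (valence 2) → 1 H
  atom 10: C, bond orders sum to 3 (valence 4) → 1 H
  atom 11: C, bond orders sum to 2 (valence 4) → 2 H
  atom 12: C, bond orders sum to 1 (valence 4) → 3 H
  atom 13: C, bond orders sum to 3 (valence 4) → 1 H
  atom 14: O with explicit H count 0
Totals → C:10, H:16, O:4.

C10H16O4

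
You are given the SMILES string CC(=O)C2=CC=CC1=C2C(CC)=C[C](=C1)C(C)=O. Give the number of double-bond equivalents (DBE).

Degree of unsaturation = (number of rings) + (number of π bonds).
Ring closures in the SMILES: 2.
π bonds: 7 double bonds (each 1 DoU) → 7 DoU from unsaturation.
Total DoU = 2 + 7 = 9.

9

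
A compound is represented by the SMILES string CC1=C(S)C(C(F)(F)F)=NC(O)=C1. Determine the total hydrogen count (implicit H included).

Walk through each heavy atom and fill implicit hydrogens from standard valence (C 4, N 3, O 2, S 2, halogen 1):
  atom 1: C, bond orders sum to 1 (valence 4) → 3 H
  atom 2: C, bond orders sum to 4 (valence 4) → 0 H
  atom 3: C, bond orders sum to 4 (valence 4) → 0 H
  atom 4: S, bond orders sum to 1 (valence 2) → 1 H
  atom 5: C, bond orders sum to 4 (valence 4) → 0 H
  atom 6: C, bond orders sum to 4 (valence 4) → 0 H
  atom 7: F (halogen, monovalent) → 0 H
  atom 8: F (halogen, monovalent) → 0 H
  atom 9: F (halogen, monovalent) → 0 H
  atom 10: N, bond orders sum to 3 (valence 3) → 0 H
  atom 11: C, bond orders sum to 4 (valence 4) → 0 H
  atom 12: O, bond orders sum to 1 (valence 2) → 1 H
  atom 13: C, bond orders sum to 3 (valence 4) → 1 H
Total hydrogens: 6.

6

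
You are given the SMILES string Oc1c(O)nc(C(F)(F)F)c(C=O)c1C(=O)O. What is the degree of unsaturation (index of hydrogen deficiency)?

6

Molecular formula: C8H4F3NO5.
DoU = (2C + 2 + N − H − X) / 2, where X is the halogen count and O/S are ignored.
    = (2·8 + 2 + 1 − 4 − 3) / 2 = 12 / 2 = 6.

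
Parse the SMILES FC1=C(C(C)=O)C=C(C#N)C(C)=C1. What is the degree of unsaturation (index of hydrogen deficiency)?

Molecular formula: C10H8FNO.
DoU = (2C + 2 + N − H − X) / 2, where X is the halogen count and O/S are ignored.
    = (2·10 + 2 + 1 − 8 − 1) / 2 = 14 / 2 = 7.

7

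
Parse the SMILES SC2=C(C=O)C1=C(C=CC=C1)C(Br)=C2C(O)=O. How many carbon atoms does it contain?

Count every carbon token in the SMILES (each C, including those in ring-closure positions and inside branches).
Carbon count: 12.

12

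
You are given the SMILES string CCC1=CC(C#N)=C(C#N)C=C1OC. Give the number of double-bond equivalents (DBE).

Degree of unsaturation = (number of rings) + (number of π bonds).
Ring closures in the SMILES: 1.
π bonds: 3 double bonds (each 1 DoU), 2 triple bonds (each 2 DoU) → 7 DoU from unsaturation.
Total DoU = 1 + 7 = 8.

8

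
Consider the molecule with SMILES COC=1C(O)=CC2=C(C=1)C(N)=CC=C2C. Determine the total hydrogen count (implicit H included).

13

Walk through each heavy atom and fill implicit hydrogens from standard valence (C 4, N 3, O 2, S 2, halogen 1):
  atom 1: C, bond orders sum to 1 (valence 4) → 3 H
  atom 2: O, bond orders sum to 2 (valence 2) → 0 H
  atom 3: C, bond orders sum to 4 (valence 4) → 0 H
  atom 4: C, bond orders sum to 4 (valence 4) → 0 H
  atom 5: O, bond orders sum to 1 (valence 2) → 1 H
  atom 6: C, bond orders sum to 3 (valence 4) → 1 H
  atom 7: C, bond orders sum to 4 (valence 4) → 0 H
  atom 8: C, bond orders sum to 4 (valence 4) → 0 H
  atom 9: C, bond orders sum to 3 (valence 4) → 1 H
  atom 10: C, bond orders sum to 4 (valence 4) → 0 H
  atom 11: N, bond orders sum to 1 (valence 3) → 2 H
  atom 12: C, bond orders sum to 3 (valence 4) → 1 H
  atom 13: C, bond orders sum to 3 (valence 4) → 1 H
  atom 14: C, bond orders sum to 4 (valence 4) → 0 H
  atom 15: C, bond orders sum to 1 (valence 4) → 3 H
Total hydrogens: 13.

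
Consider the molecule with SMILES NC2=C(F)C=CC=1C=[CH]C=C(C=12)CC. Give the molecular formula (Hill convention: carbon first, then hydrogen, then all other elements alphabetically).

Walk through each heavy atom and fill implicit hydrogens from standard valence (C 4, N 3, O 2, S 2, halogen 1):
  atom 1: N, bond orders sum to 1 (valence 3) → 2 H
  atom 2: C, bond orders sum to 4 (valence 4) → 0 H
  atom 3: C, bond orders sum to 4 (valence 4) → 0 H
  atom 4: F (halogen, monovalent) → 0 H
  atom 5: C, bond orders sum to 3 (valence 4) → 1 H
  atom 6: C, bond orders sum to 3 (valence 4) → 1 H
  atom 7: C, bond orders sum to 4 (valence 4) → 0 H
  atom 8: C, bond orders sum to 3 (valence 4) → 1 H
  atom 9: C with explicit H count 1
  atom 10: C, bond orders sum to 3 (valence 4) → 1 H
  atom 11: C, bond orders sum to 4 (valence 4) → 0 H
  atom 12: C, bond orders sum to 4 (valence 4) → 0 H
  atom 13: C, bond orders sum to 2 (valence 4) → 2 H
  atom 14: C, bond orders sum to 1 (valence 4) → 3 H
Totals → C:12, H:12, F:1, N:1.

C12H12FN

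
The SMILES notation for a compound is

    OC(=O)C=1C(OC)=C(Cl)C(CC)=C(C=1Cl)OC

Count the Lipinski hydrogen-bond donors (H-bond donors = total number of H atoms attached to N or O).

Donors: find every N or O and count the H atoms it carries.
  atom 1 (O): bond orders sum to 1 → 1 H
  atom 3 (O): bond orders sum to 2 → 0 H
  atom 6 (O): bond orders sum to 2 → 0 H
  atom 16 (O): bond orders sum to 2 → 0 H
Lipinski HBD = 1.

1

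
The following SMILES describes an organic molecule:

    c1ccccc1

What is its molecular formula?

Walk through each heavy atom and fill implicit hydrogens from standard valence (C 4, N 3, O 2, S 2, halogen 1); for lowercase aromatic atoms, an aromatic c carries 1 H when it has two neighbours and 0 H with three, and aromatic n carries 0 H:
  atom 1: aromatic c, 2 neighbours → 1 H
  atom 2: aromatic c, 2 neighbours → 1 H
  atom 3: aromatic c, 2 neighbours → 1 H
  atom 4: aromatic c, 2 neighbours → 1 H
  atom 5: aromatic c, 2 neighbours → 1 H
  atom 6: aromatic c, 2 neighbours → 1 H
Totals → C:6, H:6.
In Hill order: C6H6.

C6H6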